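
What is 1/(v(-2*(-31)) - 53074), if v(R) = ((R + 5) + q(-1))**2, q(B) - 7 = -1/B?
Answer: -1/47449 ≈ -2.1075e-5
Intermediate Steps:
q(B) = 7 - 1/B
v(R) = (13 + R)**2 (v(R) = ((R + 5) + (7 - 1/(-1)))**2 = ((5 + R) + (7 - 1*(-1)))**2 = ((5 + R) + (7 + 1))**2 = ((5 + R) + 8)**2 = (13 + R)**2)
1/(v(-2*(-31)) - 53074) = 1/((13 - 2*(-31))**2 - 53074) = 1/((13 + 62)**2 - 53074) = 1/(75**2 - 53074) = 1/(5625 - 53074) = 1/(-47449) = -1/47449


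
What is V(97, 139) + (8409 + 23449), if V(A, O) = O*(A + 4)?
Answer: 45897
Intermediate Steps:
V(A, O) = O*(4 + A)
V(97, 139) + (8409 + 23449) = 139*(4 + 97) + (8409 + 23449) = 139*101 + 31858 = 14039 + 31858 = 45897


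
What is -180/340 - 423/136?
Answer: -495/136 ≈ -3.6397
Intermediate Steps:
-180/340 - 423/136 = -180*1/340 - 423*1/136 = -9/17 - 423/136 = -495/136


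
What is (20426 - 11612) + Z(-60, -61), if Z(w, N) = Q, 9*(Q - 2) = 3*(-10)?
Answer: 26438/3 ≈ 8812.7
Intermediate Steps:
Q = -4/3 (Q = 2 + (3*(-10))/9 = 2 + (⅑)*(-30) = 2 - 10/3 = -4/3 ≈ -1.3333)
Z(w, N) = -4/3
(20426 - 11612) + Z(-60, -61) = (20426 - 11612) - 4/3 = 8814 - 4/3 = 26438/3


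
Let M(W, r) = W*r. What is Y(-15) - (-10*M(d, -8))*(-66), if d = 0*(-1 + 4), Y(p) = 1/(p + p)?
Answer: -1/30 ≈ -0.033333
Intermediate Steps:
Y(p) = 1/(2*p)
d = 0 (d = 0*3 = 0)
Y(-15) - (-10*M(d, -8))*(-66) = (½)/(-15) - (-0*(-8))*(-66) = (½)*(-1/15) - (-10*0)*(-66) = -1/30 - 0*(-66) = -1/30 - 1*0 = -1/30 + 0 = -1/30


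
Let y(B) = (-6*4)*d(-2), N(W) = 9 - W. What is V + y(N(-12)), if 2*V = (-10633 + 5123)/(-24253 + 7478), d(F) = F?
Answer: 161591/3355 ≈ 48.164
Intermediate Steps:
y(B) = 48 (y(B) = -6*4*(-2) = -24*(-2) = 48)
V = 551/3355 (V = ((-10633 + 5123)/(-24253 + 7478))/2 = (-5510/(-16775))/2 = (-5510*(-1/16775))/2 = (½)*(1102/3355) = 551/3355 ≈ 0.16423)
V + y(N(-12)) = 551/3355 + 48 = 161591/3355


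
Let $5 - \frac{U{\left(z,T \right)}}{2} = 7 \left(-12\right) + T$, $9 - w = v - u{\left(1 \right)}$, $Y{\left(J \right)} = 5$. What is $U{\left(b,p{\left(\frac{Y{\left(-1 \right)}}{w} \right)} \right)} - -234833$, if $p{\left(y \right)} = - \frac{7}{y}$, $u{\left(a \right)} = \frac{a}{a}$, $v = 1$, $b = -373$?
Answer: $\frac{1175181}{5} \approx 2.3504 \cdot 10^{5}$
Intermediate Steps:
$u{\left(a \right)} = 1$
$w = 9$ ($w = 9 - \left(1 - 1\right) = 9 - 0 = 9 + 0 = 9$)
$U{\left(z,T \right)} = 178 - 2 T$ ($U{\left(z,T \right)} = 10 - 2 \left(7 \left(-12\right) + T\right) = 10 - 2 \left(-84 + T\right) = 10 - \left(-168 + 2 T\right) = 178 - 2 T$)
$U{\left(b,p{\left(\frac{Y{\left(-1 \right)}}{w} \right)} \right)} - -234833 = \left(178 - 2 \left(- \frac{7}{5 \cdot \frac{1}{9}}\right)\right) - -234833 = \left(178 - 2 \left(- \frac{7}{5 \cdot \frac{1}{9}}\right)\right) + 234833 = \left(178 - 2 \left(- \frac{7}{\frac{5}{9}}\right)\right) + 234833 = \left(178 - 2 \left(\left(-7\right) \frac{9}{5}\right)\right) + 234833 = \left(178 - - \frac{126}{5}\right) + 234833 = \left(178 + \frac{126}{5}\right) + 234833 = \frac{1016}{5} + 234833 = \frac{1175181}{5}$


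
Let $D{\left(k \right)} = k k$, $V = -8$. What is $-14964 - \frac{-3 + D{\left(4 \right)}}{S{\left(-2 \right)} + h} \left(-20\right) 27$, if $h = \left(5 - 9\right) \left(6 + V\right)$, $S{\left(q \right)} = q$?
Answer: $-13794$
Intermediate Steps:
$h = 8$ ($h = \left(5 - 9\right) \left(6 - 8\right) = \left(-4\right) \left(-2\right) = 8$)
$D{\left(k \right)} = k^{2}$
$-14964 - \frac{-3 + D{\left(4 \right)}}{S{\left(-2 \right)} + h} \left(-20\right) 27 = -14964 - \frac{-3 + 4^{2}}{-2 + 8} \left(-20\right) 27 = -14964 - \frac{-3 + 16}{6} \left(-20\right) 27 = -14964 - 13 \cdot \frac{1}{6} \left(-20\right) 27 = -14964 - \frac{13}{6} \left(-20\right) 27 = -14964 - \left(- \frac{130}{3}\right) 27 = -14964 - -1170 = -14964 + 1170 = -13794$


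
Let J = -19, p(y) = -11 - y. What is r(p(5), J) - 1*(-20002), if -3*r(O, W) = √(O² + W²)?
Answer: 20002 - √617/3 ≈ 19994.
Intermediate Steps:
r(O, W) = -√(O² + W²)/3
r(p(5), J) - 1*(-20002) = -√((-11 - 1*5)² + (-19)²)/3 - 1*(-20002) = -√((-11 - 5)² + 361)/3 + 20002 = -√((-16)² + 361)/3 + 20002 = -√(256 + 361)/3 + 20002 = -√617/3 + 20002 = 20002 - √617/3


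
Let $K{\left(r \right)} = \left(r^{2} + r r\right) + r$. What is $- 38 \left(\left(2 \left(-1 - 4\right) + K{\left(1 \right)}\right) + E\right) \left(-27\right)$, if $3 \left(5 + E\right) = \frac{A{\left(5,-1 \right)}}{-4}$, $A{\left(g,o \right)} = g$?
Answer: $- \frac{25479}{2} \approx -12740.0$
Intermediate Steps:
$E = - \frac{65}{12}$ ($E = -5 + \frac{5 \frac{1}{-4}}{3} = -5 + \frac{5 \left(- \frac{1}{4}\right)}{3} = -5 + \frac{1}{3} \left(- \frac{5}{4}\right) = -5 - \frac{5}{12} = - \frac{65}{12} \approx -5.4167$)
$K{\left(r \right)} = r + 2 r^{2}$ ($K{\left(r \right)} = \left(r^{2} + r^{2}\right) + r = 2 r^{2} + r = r + 2 r^{2}$)
$- 38 \left(\left(2 \left(-1 - 4\right) + K{\left(1 \right)}\right) + E\right) \left(-27\right) = - 38 \left(\left(2 \left(-1 - 4\right) + 1 \left(1 + 2 \cdot 1\right)\right) - \frac{65}{12}\right) \left(-27\right) = - 38 \left(\left(2 \left(-5\right) + 1 \left(1 + 2\right)\right) - \frac{65}{12}\right) \left(-27\right) = - 38 \left(\left(-10 + 1 \cdot 3\right) - \frac{65}{12}\right) \left(-27\right) = - 38 \left(\left(-10 + 3\right) - \frac{65}{12}\right) \left(-27\right) = - 38 \left(-7 - \frac{65}{12}\right) \left(-27\right) = \left(-38\right) \left(- \frac{149}{12}\right) \left(-27\right) = \frac{2831}{6} \left(-27\right) = - \frac{25479}{2}$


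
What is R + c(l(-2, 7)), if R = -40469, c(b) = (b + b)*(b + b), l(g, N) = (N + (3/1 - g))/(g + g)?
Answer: -40433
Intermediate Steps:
l(g, N) = (3 + N - g)/(2*g) (l(g, N) = (N + (3*1 - g))/((2*g)) = (N + (3 - g))*(1/(2*g)) = (3 + N - g)*(1/(2*g)) = (3 + N - g)/(2*g))
c(b) = 4*b**2 (c(b) = (2*b)*(2*b) = 4*b**2)
R + c(l(-2, 7)) = -40469 + 4*((1/2)*(3 + 7 - 1*(-2))/(-2))**2 = -40469 + 4*((1/2)*(-1/2)*(3 + 7 + 2))**2 = -40469 + 4*((1/2)*(-1/2)*12)**2 = -40469 + 4*(-3)**2 = -40469 + 4*9 = -40469 + 36 = -40433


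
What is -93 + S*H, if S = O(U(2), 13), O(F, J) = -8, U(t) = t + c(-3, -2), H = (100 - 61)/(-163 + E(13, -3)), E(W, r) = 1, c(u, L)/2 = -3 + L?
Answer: -2459/27 ≈ -91.074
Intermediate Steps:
c(u, L) = -6 + 2*L (c(u, L) = 2*(-3 + L) = -6 + 2*L)
H = -13/54 (H = (100 - 61)/(-163 + 1) = 39/(-162) = 39*(-1/162) = -13/54 ≈ -0.24074)
U(t) = -10 + t (U(t) = t + (-6 + 2*(-2)) = t + (-6 - 4) = t - 10 = -10 + t)
S = -8
-93 + S*H = -93 - 8*(-13/54) = -93 + 52/27 = -2459/27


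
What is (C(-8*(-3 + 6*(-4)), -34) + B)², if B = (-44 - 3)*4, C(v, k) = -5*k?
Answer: 324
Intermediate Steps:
B = -188 (B = -47*4 = -188)
(C(-8*(-3 + 6*(-4)), -34) + B)² = (-5*(-34) - 188)² = (170 - 188)² = (-18)² = 324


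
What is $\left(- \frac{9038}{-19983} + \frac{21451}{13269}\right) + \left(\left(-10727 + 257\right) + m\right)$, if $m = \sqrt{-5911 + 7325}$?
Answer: $- \frac{308402030015}{29461603} + \sqrt{1414} \approx -10430.0$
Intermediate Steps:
$m = \sqrt{1414} \approx 37.603$
$\left(- \frac{9038}{-19983} + \frac{21451}{13269}\right) + \left(\left(-10727 + 257\right) + m\right) = \left(- \frac{9038}{-19983} + \frac{21451}{13269}\right) + \left(\left(-10727 + 257\right) + \sqrt{1414}\right) = \left(\left(-9038\right) \left(- \frac{1}{19983}\right) + 21451 \cdot \frac{1}{13269}\right) - \left(10470 - \sqrt{1414}\right) = \left(\frac{9038}{19983} + \frac{21451}{13269}\right) - \left(10470 - \sqrt{1414}\right) = \frac{60953395}{29461603} - \left(10470 - \sqrt{1414}\right) = - \frac{308402030015}{29461603} + \sqrt{1414}$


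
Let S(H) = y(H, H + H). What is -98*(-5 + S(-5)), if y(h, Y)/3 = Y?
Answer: 3430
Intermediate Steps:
y(h, Y) = 3*Y
S(H) = 6*H (S(H) = 3*(H + H) = 3*(2*H) = 6*H)
-98*(-5 + S(-5)) = -98*(-5 + 6*(-5)) = -98*(-5 - 30) = -98*(-35) = 3430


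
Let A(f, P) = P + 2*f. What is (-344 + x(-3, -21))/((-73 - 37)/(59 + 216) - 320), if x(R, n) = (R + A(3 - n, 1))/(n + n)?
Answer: 36235/33642 ≈ 1.0771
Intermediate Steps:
x(R, n) = (7 + R - 2*n)/(2*n) (x(R, n) = (R + (1 + 2*(3 - n)))/(n + n) = (R + (1 + (6 - 2*n)))/((2*n)) = (R + (7 - 2*n))*(1/(2*n)) = (7 + R - 2*n)*(1/(2*n)) = (7 + R - 2*n)/(2*n))
(-344 + x(-3, -21))/((-73 - 37)/(59 + 216) - 320) = (-344 + (½)*(7 - 3 - 2*(-21))/(-21))/((-73 - 37)/(59 + 216) - 320) = (-344 + (½)*(-1/21)*(7 - 3 + 42))/(-110/275 - 320) = (-344 + (½)*(-1/21)*46)/(-110*1/275 - 320) = (-344 - 23/21)/(-⅖ - 320) = -7247/(21*(-1602/5)) = -7247/21*(-5/1602) = 36235/33642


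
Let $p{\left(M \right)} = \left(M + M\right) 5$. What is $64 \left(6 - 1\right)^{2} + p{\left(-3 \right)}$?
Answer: $1570$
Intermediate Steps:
$p{\left(M \right)} = 10 M$ ($p{\left(M \right)} = 2 M 5 = 10 M$)
$64 \left(6 - 1\right)^{2} + p{\left(-3 \right)} = 64 \left(6 - 1\right)^{2} + 10 \left(-3\right) = 64 \cdot 5^{2} - 30 = 64 \cdot 25 - 30 = 1600 - 30 = 1570$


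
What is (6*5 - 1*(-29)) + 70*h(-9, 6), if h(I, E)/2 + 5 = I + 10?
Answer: -501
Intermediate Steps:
h(I, E) = 10 + 2*I (h(I, E) = -10 + 2*(I + 10) = -10 + 2*(10 + I) = -10 + (20 + 2*I) = 10 + 2*I)
(6*5 - 1*(-29)) + 70*h(-9, 6) = (6*5 - 1*(-29)) + 70*(10 + 2*(-9)) = (30 + 29) + 70*(10 - 18) = 59 + 70*(-8) = 59 - 560 = -501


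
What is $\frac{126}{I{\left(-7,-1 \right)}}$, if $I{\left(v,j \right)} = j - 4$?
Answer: $- \frac{126}{5} \approx -25.2$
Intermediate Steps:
$I{\left(v,j \right)} = -4 + j$
$\frac{126}{I{\left(-7,-1 \right)}} = \frac{126}{-4 - 1} = \frac{126}{-5} = 126 \left(- \frac{1}{5}\right) = - \frac{126}{5}$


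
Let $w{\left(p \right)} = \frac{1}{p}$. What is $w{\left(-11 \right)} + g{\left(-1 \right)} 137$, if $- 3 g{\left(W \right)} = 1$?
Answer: $- \frac{1510}{33} \approx -45.758$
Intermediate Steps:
$g{\left(W \right)} = - \frac{1}{3}$ ($g{\left(W \right)} = \left(- \frac{1}{3}\right) 1 = - \frac{1}{3}$)
$w{\left(-11 \right)} + g{\left(-1 \right)} 137 = \frac{1}{-11} - \frac{137}{3} = - \frac{1}{11} - \frac{137}{3} = - \frac{1510}{33}$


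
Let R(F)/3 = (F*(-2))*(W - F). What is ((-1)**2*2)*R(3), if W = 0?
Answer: 108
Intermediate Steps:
R(F) = 6*F**2 (R(F) = 3*((F*(-2))*(0 - F)) = 3*((-2*F)*(-F)) = 3*(2*F**2) = 6*F**2)
((-1)**2*2)*R(3) = ((-1)**2*2)*(6*3**2) = (1*2)*(6*9) = 2*54 = 108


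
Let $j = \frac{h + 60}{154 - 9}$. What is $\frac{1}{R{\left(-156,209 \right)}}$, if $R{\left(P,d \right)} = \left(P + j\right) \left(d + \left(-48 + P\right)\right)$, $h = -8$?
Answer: $- \frac{29}{22568} \approx -0.001285$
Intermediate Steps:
$j = \frac{52}{145}$ ($j = \frac{-8 + 60}{154 - 9} = \frac{52}{145} \approx 0.35862$)
$R{\left(P,d \right)} = \left(\frac{52}{145} + P\right) \left(-48 + P + d\right)$ ($R{\left(P,d \right)} = \left(P + \frac{52}{145}\right) \left(d + \left(-48 + P\right)\right) = \left(\frac{52}{145} + P\right) \left(-48 + P + d\right)$)
$\frac{1}{R{\left(-156,209 \right)}} = \frac{1}{- \frac{2496}{145} + \left(-156\right)^{2} - - \frac{1077648}{145} + \frac{52}{145} \cdot 209 - 32604} = \frac{1}{- \frac{2496}{145} + 24336 + \frac{1077648}{145} + \frac{10868}{145} - 32604} = \frac{1}{- \frac{22568}{29}} = - \frac{29}{22568}$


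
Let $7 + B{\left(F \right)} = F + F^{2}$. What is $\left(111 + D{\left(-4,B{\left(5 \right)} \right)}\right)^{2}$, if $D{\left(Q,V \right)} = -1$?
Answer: $12100$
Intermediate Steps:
$B{\left(F \right)} = -7 + F + F^{2}$ ($B{\left(F \right)} = -7 + \left(F + F^{2}\right) = -7 + F + F^{2}$)
$\left(111 + D{\left(-4,B{\left(5 \right)} \right)}\right)^{2} = \left(111 - 1\right)^{2} = 110^{2} = 12100$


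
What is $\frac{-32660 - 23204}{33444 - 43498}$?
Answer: $\frac{27932}{5027} \approx 5.5564$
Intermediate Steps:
$\frac{-32660 - 23204}{33444 - 43498} = - \frac{55864}{-10054} = \left(-55864\right) \left(- \frac{1}{10054}\right) = \frac{27932}{5027}$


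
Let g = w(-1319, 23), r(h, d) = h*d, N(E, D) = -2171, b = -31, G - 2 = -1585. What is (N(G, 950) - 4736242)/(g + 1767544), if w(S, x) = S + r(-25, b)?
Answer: -1579471/589000 ≈ -2.6816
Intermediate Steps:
G = -1583 (G = 2 - 1585 = -1583)
r(h, d) = d*h
w(S, x) = 775 + S (w(S, x) = S - 31*(-25) = S + 775 = 775 + S)
g = -544 (g = 775 - 1319 = -544)
(N(G, 950) - 4736242)/(g + 1767544) = (-2171 - 4736242)/(-544 + 1767544) = -4738413/1767000 = -4738413*1/1767000 = -1579471/589000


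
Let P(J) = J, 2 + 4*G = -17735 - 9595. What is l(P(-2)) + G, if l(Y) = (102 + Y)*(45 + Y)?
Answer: -2533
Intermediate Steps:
G = -6833 (G = -1/2 + (-17735 - 9595)/4 = -1/2 + (1/4)*(-27330) = -1/2 - 13665/2 = -6833)
l(Y) = (45 + Y)*(102 + Y)
l(P(-2)) + G = (4590 + (-2)**2 + 147*(-2)) - 6833 = (4590 + 4 - 294) - 6833 = 4300 - 6833 = -2533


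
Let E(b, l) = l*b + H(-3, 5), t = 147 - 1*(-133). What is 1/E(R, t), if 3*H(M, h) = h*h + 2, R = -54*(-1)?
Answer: 1/15129 ≈ 6.6098e-5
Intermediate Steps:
R = 54
H(M, h) = 2/3 + h**2/3 (H(M, h) = (h*h + 2)/3 = (h**2 + 2)/3 = (2 + h**2)/3 = 2/3 + h**2/3)
t = 280 (t = 147 + 133 = 280)
E(b, l) = 9 + b*l (E(b, l) = l*b + (2/3 + (1/3)*5**2) = b*l + (2/3 + (1/3)*25) = b*l + (2/3 + 25/3) = b*l + 9 = 9 + b*l)
1/E(R, t) = 1/(9 + 54*280) = 1/(9 + 15120) = 1/15129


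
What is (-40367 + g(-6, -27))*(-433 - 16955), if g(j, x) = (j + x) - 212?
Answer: 706161456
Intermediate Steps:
g(j, x) = -212 + j + x
(-40367 + g(-6, -27))*(-433 - 16955) = (-40367 + (-212 - 6 - 27))*(-433 - 16955) = (-40367 - 245)*(-17388) = -40612*(-17388) = 706161456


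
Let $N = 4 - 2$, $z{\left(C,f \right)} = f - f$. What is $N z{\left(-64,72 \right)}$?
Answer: $0$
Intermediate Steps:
$z{\left(C,f \right)} = 0$
$N = 2$ ($N = 4 - 2 = 2$)
$N z{\left(-64,72 \right)} = 2 \cdot 0 = 0$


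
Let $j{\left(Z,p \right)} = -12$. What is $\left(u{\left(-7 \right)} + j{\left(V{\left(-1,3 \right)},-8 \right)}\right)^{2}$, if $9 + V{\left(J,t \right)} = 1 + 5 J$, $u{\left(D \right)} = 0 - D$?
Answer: $25$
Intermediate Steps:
$u{\left(D \right)} = - D$
$V{\left(J,t \right)} = -8 + 5 J$ ($V{\left(J,t \right)} = -9 + \left(1 + 5 J\right) = -8 + 5 J$)
$\left(u{\left(-7 \right)} + j{\left(V{\left(-1,3 \right)},-8 \right)}\right)^{2} = \left(\left(-1\right) \left(-7\right) - 12\right)^{2} = \left(7 - 12\right)^{2} = \left(-5\right)^{2} = 25$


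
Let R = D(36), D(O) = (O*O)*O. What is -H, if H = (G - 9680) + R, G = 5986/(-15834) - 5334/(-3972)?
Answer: -193798269551/5241054 ≈ -36977.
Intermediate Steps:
D(O) = O**3 (D(O) = O**2*O = O**3)
G = 5056847/5241054 (G = 5986*(-1/15834) - 5334*(-1/3972) = -2993/7917 + 889/662 = 5056847/5241054 ≈ 0.96485)
R = 46656 (R = 36**3 = 46656)
H = 193798269551/5241054 (H = (5056847/5241054 - 9680) + 46656 = -50728345873/5241054 + 46656 = 193798269551/5241054 ≈ 36977.)
-H = -1*193798269551/5241054 = -193798269551/5241054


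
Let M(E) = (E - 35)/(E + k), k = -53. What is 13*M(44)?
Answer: -13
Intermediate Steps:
M(E) = (-35 + E)/(-53 + E) (M(E) = (E - 35)/(E - 53) = (-35 + E)/(-53 + E))
13*M(44) = 13*((-35 + 44)/(-53 + 44)) = 13*(9/(-9)) = 13*(-1/9*9) = 13*(-1) = -13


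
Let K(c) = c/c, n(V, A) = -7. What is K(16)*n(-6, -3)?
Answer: -7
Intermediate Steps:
K(c) = 1
K(16)*n(-6, -3) = 1*(-7) = -7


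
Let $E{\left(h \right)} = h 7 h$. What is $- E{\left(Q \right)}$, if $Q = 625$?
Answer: $-2734375$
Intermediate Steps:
$E{\left(h \right)} = 7 h^{2}$ ($E{\left(h \right)} = 7 h h = 7 h^{2}$)
$- E{\left(Q \right)} = - 7 \cdot 625^{2} = - 7 \cdot 390625 = \left(-1\right) 2734375 = -2734375$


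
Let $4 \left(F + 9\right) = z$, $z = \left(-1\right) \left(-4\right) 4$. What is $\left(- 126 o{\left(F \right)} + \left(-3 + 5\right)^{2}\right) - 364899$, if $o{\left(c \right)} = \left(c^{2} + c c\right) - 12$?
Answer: $-369683$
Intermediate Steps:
$z = 16$ ($z = 4 \cdot 4 = 16$)
$F = -5$ ($F = -9 + \frac{1}{4} \cdot 16 = -9 + 4 = -5$)
$o{\left(c \right)} = -12 + 2 c^{2}$ ($o{\left(c \right)} = \left(c^{2} + c^{2}\right) - 12 = 2 c^{2} - 12 = -12 + 2 c^{2}$)
$\left(- 126 o{\left(F \right)} + \left(-3 + 5\right)^{2}\right) - 364899 = \left(- 126 \left(-12 + 2 \left(-5\right)^{2}\right) + \left(-3 + 5\right)^{2}\right) - 364899 = \left(- 126 \left(-12 + 2 \cdot 25\right) + 2^{2}\right) - 364899 = \left(- 126 \left(-12 + 50\right) + 4\right) - 364899 = \left(\left(-126\right) 38 + 4\right) - 364899 = \left(-4788 + 4\right) - 364899 = -4784 - 364899 = -369683$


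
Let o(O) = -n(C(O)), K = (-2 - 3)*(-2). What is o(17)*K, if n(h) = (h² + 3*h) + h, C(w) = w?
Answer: -3570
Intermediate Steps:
n(h) = h² + 4*h
K = 10 (K = -5*(-2) = 10)
o(O) = -O*(4 + O)
o(17)*K = -1*17*(4 + 17)*10 = -1*17*21*10 = -357*10 = -3570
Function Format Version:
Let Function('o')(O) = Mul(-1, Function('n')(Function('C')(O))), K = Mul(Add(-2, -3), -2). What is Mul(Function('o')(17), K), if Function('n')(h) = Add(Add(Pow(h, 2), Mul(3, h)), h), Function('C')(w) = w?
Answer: -3570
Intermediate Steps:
Function('n')(h) = Add(Pow(h, 2), Mul(4, h))
K = 10 (K = Mul(-5, -2) = 10)
Function('o')(O) = Mul(-1, O, Add(4, O)) (Function('o')(O) = Mul(-1, Mul(O, Add(4, O))) = Mul(-1, O, Add(4, O)))
Mul(Function('o')(17), K) = Mul(Mul(-1, 17, Add(4, 17)), 10) = Mul(Mul(-1, 17, 21), 10) = Mul(-357, 10) = -3570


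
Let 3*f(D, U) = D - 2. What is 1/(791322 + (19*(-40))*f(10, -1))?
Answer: 3/2367886 ≈ 1.2670e-6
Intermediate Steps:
f(D, U) = -⅔ + D/3 (f(D, U) = (D - 2)/3 = (-2 + D)/3 = -⅔ + D/3)
1/(791322 + (19*(-40))*f(10, -1)) = 1/(791322 + (19*(-40))*(-⅔ + (⅓)*10)) = 1/(791322 - 760*(-⅔ + 10/3)) = 1/(791322 - 760*8/3) = 1/(791322 - 6080/3) = 1/(2367886/3) = 3/2367886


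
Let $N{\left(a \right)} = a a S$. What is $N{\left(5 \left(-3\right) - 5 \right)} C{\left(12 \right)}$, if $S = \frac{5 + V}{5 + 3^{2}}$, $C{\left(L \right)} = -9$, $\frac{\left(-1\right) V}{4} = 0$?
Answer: $- \frac{9000}{7} \approx -1285.7$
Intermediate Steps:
$V = 0$ ($V = \left(-4\right) 0 = 0$)
$S = \frac{5}{14}$ ($S = \frac{5 + 0}{5 + 3^{2}} = \frac{5}{5 + 9} = \frac{5}{14} \approx 0.35714$)
$N{\left(a \right)} = \frac{5 a^{2}}{14}$ ($N{\left(a \right)} = a a \frac{5}{14} = a^{2} \cdot \frac{5}{14} = \frac{5 a^{2}}{14}$)
$N{\left(5 \left(-3\right) - 5 \right)} C{\left(12 \right)} = \frac{5 \left(5 \left(-3\right) - 5\right)^{2}}{14} \left(-9\right) = \frac{5 \left(-15 - 5\right)^{2}}{14} \left(-9\right) = \frac{5 \left(-20\right)^{2}}{14} \left(-9\right) = \frac{5}{14} \cdot 400 \left(-9\right) = \frac{1000}{7} \left(-9\right) = - \frac{9000}{7}$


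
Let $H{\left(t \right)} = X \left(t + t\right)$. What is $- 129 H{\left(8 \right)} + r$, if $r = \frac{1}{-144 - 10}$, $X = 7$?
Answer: $- \frac{2224993}{154} \approx -14448.0$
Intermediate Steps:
$r = - \frac{1}{154}$ ($r = \frac{1}{-154} = - \frac{1}{154} \approx -0.0064935$)
$H{\left(t \right)} = 14 t$ ($H{\left(t \right)} = 7 \left(t + t\right) = 7 \cdot 2 t = 14 t$)
$- 129 H{\left(8 \right)} + r = - 129 \cdot 14 \cdot 8 - \frac{1}{154} = \left(-129\right) 112 - \frac{1}{154} = -14448 - \frac{1}{154} = - \frac{2224993}{154}$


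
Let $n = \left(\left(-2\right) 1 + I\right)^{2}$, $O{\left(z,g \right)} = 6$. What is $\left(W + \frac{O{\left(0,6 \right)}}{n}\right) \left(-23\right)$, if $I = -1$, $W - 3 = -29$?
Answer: $\frac{1748}{3} \approx 582.67$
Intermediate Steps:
$W = -26$ ($W = 3 - 29 = -26$)
$n = 9$ ($n = \left(\left(-2\right) 1 - 1\right)^{2} = \left(-2 - 1\right)^{2} = \left(-3\right)^{2} = 9$)
$\left(W + \frac{O{\left(0,6 \right)}}{n}\right) \left(-23\right) = \left(-26 + \frac{6}{9}\right) \left(-23\right) = \left(-26 + 6 \cdot \frac{1}{9}\right) \left(-23\right) = \left(-26 + \frac{2}{3}\right) \left(-23\right) = \left(- \frac{76}{3}\right) \left(-23\right) = \frac{1748}{3}$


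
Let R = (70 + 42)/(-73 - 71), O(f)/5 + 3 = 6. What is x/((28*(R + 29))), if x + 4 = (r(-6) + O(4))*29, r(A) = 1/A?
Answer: 7671/14224 ≈ 0.53930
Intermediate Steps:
r(A) = 1/A
O(f) = 15 (O(f) = -15 + 5*6 = -15 + 30 = 15)
R = -7/9 (R = 112/(-144) = 112*(-1/144) = -7/9 ≈ -0.77778)
x = 2557/6 (x = -4 + (1/(-6) + 15)*29 = -4 + (-1/6 + 15)*29 = -4 + (89/6)*29 = -4 + 2581/6 = 2557/6 ≈ 426.17)
x/((28*(R + 29))) = 2557/(6*((28*(-7/9 + 29)))) = 2557/(6*((28*(254/9)))) = 2557/(6*(7112/9)) = (2557/6)*(9/7112) = 7671/14224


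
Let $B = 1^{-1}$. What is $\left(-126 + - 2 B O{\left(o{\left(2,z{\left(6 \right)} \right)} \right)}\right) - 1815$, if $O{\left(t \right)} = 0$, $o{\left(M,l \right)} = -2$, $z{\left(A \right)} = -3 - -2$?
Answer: $-1941$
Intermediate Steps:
$z{\left(A \right)} = -1$ ($z{\left(A \right)} = -3 + 2 = -1$)
$B = 1$
$\left(-126 + - 2 B O{\left(o{\left(2,z{\left(6 \right)} \right)} \right)}\right) - 1815 = \left(-126 + \left(-2\right) 1 \cdot 0\right) - 1815 = \left(-126 - 0\right) - 1815 = \left(-126 + 0\right) - 1815 = -126 - 1815 = -1941$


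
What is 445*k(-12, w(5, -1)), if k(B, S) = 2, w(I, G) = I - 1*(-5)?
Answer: 890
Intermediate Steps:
w(I, G) = 5 + I (w(I, G) = I + 5 = 5 + I)
445*k(-12, w(5, -1)) = 445*2 = 890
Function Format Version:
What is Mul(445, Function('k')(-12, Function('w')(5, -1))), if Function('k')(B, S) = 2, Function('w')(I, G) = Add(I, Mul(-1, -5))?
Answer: 890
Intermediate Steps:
Function('w')(I, G) = Add(5, I) (Function('w')(I, G) = Add(I, 5) = Add(5, I))
Mul(445, Function('k')(-12, Function('w')(5, -1))) = Mul(445, 2) = 890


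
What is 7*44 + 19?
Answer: 327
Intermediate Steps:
7*44 + 19 = 308 + 19 = 327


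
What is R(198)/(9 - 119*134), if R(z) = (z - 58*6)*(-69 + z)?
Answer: 19350/15937 ≈ 1.2142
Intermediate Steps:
R(z) = (-348 + z)*(-69 + z) (R(z) = (z - 348)*(-69 + z) = (-348 + z)*(-69 + z))
R(198)/(9 - 119*134) = (24012 + 198**2 - 417*198)/(9 - 119*134) = (24012 + 39204 - 82566)/(9 - 15946) = -19350/(-15937) = -19350*(-1/15937) = 19350/15937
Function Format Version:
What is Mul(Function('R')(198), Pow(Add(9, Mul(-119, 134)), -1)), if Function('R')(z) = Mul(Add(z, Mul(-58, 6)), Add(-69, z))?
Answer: Rational(19350, 15937) ≈ 1.2142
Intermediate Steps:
Function('R')(z) = Mul(Add(-348, z), Add(-69, z)) (Function('R')(z) = Mul(Add(z, -348), Add(-69, z)) = Mul(Add(-348, z), Add(-69, z)))
Mul(Function('R')(198), Pow(Add(9, Mul(-119, 134)), -1)) = Mul(Add(24012, Pow(198, 2), Mul(-417, 198)), Pow(Add(9, Mul(-119, 134)), -1)) = Mul(Add(24012, 39204, -82566), Pow(Add(9, -15946), -1)) = Mul(-19350, Pow(-15937, -1)) = Mul(-19350, Rational(-1, 15937)) = Rational(19350, 15937)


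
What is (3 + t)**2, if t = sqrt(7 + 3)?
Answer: (3 + sqrt(10))**2 ≈ 37.974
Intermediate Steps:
t = sqrt(10) ≈ 3.1623
(3 + t)**2 = (3 + sqrt(10))**2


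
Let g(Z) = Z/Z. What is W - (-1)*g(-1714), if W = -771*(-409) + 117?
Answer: 315457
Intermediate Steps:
g(Z) = 1
W = 315456 (W = 315339 + 117 = 315456)
W - (-1)*g(-1714) = 315456 - (-1) = 315456 - 1*(-1) = 315456 + 1 = 315457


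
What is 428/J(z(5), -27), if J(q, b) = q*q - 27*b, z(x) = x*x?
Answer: 214/677 ≈ 0.31610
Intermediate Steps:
z(x) = x²
J(q, b) = q² - 27*b
428/J(z(5), -27) = 428/((5²)² - 27*(-27)) = 428/(25² + 729) = 428/(625 + 729) = 428/1354 = 428*(1/1354) = 214/677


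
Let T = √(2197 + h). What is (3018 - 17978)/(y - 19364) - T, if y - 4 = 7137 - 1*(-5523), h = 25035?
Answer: 748/335 - 4*√1702 ≈ -162.79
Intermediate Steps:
y = 12664 (y = 4 + (7137 - 1*(-5523)) = 4 + (7137 + 5523) = 4 + 12660 = 12664)
T = 4*√1702 (T = √(2197 + 25035) = √27232 = 4*√1702 ≈ 165.02)
(3018 - 17978)/(y - 19364) - T = (3018 - 17978)/(12664 - 19364) - 4*√1702 = -14960/(-6700) - 4*√1702 = -14960*(-1/6700) - 4*√1702 = 748/335 - 4*√1702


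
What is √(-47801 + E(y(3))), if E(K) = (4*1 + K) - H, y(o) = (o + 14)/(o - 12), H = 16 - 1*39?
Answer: I*√429983/3 ≈ 218.58*I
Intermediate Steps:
H = -23 (H = 16 - 39 = -23)
y(o) = (14 + o)/(-12 + o)
E(K) = 27 + K (E(K) = (4*1 + K) - 1*(-23) = (4 + K) + 23 = 27 + K)
√(-47801 + E(y(3))) = √(-47801 + (27 + (14 + 3)/(-12 + 3))) = √(-47801 + (27 + 17/(-9))) = √(-47801 + (27 - ⅑*17)) = √(-47801 + (27 - 17/9)) = √(-47801 + 226/9) = √(-429983/9) = I*√429983/3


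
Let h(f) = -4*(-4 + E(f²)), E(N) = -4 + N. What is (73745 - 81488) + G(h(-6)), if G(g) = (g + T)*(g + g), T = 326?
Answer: -55679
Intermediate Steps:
h(f) = 32 - 4*f² (h(f) = -4*(-4 + (-4 + f²)) = -4*(-8 + f²) = 32 - 4*f²)
G(g) = 2*g*(326 + g) (G(g) = (g + 326)*(g + g) = (326 + g)*(2*g) = 2*g*(326 + g))
(73745 - 81488) + G(h(-6)) = (73745 - 81488) + 2*(32 - 4*(-6)²)*(326 + (32 - 4*(-6)²)) = -7743 + 2*(32 - 4*36)*(326 + (32 - 4*36)) = -7743 + 2*(32 - 144)*(326 + (32 - 144)) = -7743 + 2*(-112)*(326 - 112) = -7743 + 2*(-112)*214 = -7743 - 47936 = -55679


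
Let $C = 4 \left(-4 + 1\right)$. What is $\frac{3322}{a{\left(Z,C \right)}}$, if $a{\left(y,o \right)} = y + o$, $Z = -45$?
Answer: $- \frac{3322}{57} \approx -58.281$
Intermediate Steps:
$C = -12$ ($C = 4 \left(-3\right) = -12$)
$a{\left(y,o \right)} = o + y$
$\frac{3322}{a{\left(Z,C \right)}} = \frac{3322}{-12 - 45} = \frac{3322}{-57} = 3322 \left(- \frac{1}{57}\right) = - \frac{3322}{57}$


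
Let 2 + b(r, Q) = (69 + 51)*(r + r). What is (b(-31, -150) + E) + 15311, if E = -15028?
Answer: -7159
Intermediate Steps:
b(r, Q) = -2 + 240*r (b(r, Q) = -2 + (69 + 51)*(r + r) = -2 + 120*(2*r) = -2 + 240*r)
(b(-31, -150) + E) + 15311 = ((-2 + 240*(-31)) - 15028) + 15311 = ((-2 - 7440) - 15028) + 15311 = (-7442 - 15028) + 15311 = -22470 + 15311 = -7159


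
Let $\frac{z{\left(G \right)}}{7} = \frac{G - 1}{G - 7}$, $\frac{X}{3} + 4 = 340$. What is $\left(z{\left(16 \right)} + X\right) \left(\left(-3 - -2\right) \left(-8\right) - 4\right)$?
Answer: $\frac{12236}{3} \approx 4078.7$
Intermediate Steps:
$X = 1008$ ($X = -12 + 3 \cdot 340 = -12 + 1020 = 1008$)
$z{\left(G \right)} = \frac{7 \left(-1 + G\right)}{-7 + G}$ ($z{\left(G \right)} = 7 \frac{G - 1}{G - 7} = 7 \frac{-1 + G}{-7 + G} = \frac{7 \left(-1 + G\right)}{-7 + G}$)
$\left(z{\left(16 \right)} + X\right) \left(\left(-3 - -2\right) \left(-8\right) - 4\right) = \left(\frac{7 \left(-1 + 16\right)}{-7 + 16} + 1008\right) \left(\left(-3 - -2\right) \left(-8\right) - 4\right) = \left(7 \cdot \frac{1}{9} \cdot 15 + 1008\right) \left(\left(-3 + 2\right) \left(-8\right) - 4\right) = \left(7 \cdot \frac{1}{9} \cdot 15 + 1008\right) \left(\left(-1\right) \left(-8\right) - 4\right) = \left(\frac{35}{3} + 1008\right) \left(8 - 4\right) = \frac{3059}{3} \cdot 4 = \frac{12236}{3}$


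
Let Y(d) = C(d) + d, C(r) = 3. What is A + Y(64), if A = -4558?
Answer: -4491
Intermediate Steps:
Y(d) = 3 + d
A + Y(64) = -4558 + (3 + 64) = -4558 + 67 = -4491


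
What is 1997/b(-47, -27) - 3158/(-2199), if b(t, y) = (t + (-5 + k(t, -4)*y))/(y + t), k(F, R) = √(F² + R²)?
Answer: -11784303026/3560886879 + 19950030*√89/1619321 ≈ 112.92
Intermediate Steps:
b(t, y) = (-5 + t + y*√(16 + t²))/(t + y) (b(t, y) = (t + (-5 + √(t² + (-4)²)*y))/(y + t) = (t + (-5 + √(t² + 16)*y))/(t + y) = (t + (-5 + √(16 + t²)*y))/(t + y) = (t + (-5 + y*√(16 + t²)))/(t + y) = (-5 + t + y*√(16 + t²))/(t + y))
1997/b(-47, -27) - 3158/(-2199) = 1997/(((-5 - 47 - 27*√(16 + (-47)²))/(-47 - 27))) - 3158/(-2199) = 1997/(((-5 - 47 - 27*√(16 + 2209))/(-74))) - 3158*(-1/2199) = 1997/((-(-5 - 47 - 135*√89)/74)) + 3158/2199 = 1997/((-(-52 - 135*√89)/74)) + 3158/2199 = 1997/(26/37 + 135*√89/74) + 3158/2199 = 3158/2199 + 1997/(26/37 + 135*√89/74)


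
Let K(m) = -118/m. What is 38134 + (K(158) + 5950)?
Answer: 3482577/79 ≈ 44083.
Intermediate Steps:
38134 + (K(158) + 5950) = 38134 + (-118/158 + 5950) = 38134 + (-118*1/158 + 5950) = 38134 + (-59/79 + 5950) = 38134 + 469991/79 = 3482577/79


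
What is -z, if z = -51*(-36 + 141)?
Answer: 5355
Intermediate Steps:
z = -5355 (z = -51*105 = -5355)
-z = -1*(-5355) = 5355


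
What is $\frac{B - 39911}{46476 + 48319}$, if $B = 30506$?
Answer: $- \frac{1881}{18959} \approx -0.099214$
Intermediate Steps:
$\frac{B - 39911}{46476 + 48319} = \frac{30506 - 39911}{46476 + 48319} = - \frac{9405}{94795} = \left(-9405\right) \frac{1}{94795} = - \frac{1881}{18959}$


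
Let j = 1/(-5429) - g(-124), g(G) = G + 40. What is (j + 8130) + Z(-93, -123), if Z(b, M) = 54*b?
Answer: 17329367/5429 ≈ 3192.0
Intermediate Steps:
g(G) = 40 + G
j = 456035/5429 (j = 1/(-5429) - (40 - 124) = -1/5429 - 1*(-84) = -1/5429 + 84 = 456035/5429 ≈ 84.000)
(j + 8130) + Z(-93, -123) = (456035/5429 + 8130) + 54*(-93) = 44593805/5429 - 5022 = 17329367/5429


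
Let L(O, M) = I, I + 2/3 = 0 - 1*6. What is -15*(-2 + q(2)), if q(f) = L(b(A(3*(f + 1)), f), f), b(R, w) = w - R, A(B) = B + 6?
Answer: 130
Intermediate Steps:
A(B) = 6 + B
I = -20/3 (I = -⅔ + (0 - 1*6) = -⅔ + (0 - 6) = -⅔ - 6 = -20/3 ≈ -6.6667)
L(O, M) = -20/3
q(f) = -20/3
-15*(-2 + q(2)) = -15*(-2 - 20/3) = -15*(-26/3) = 130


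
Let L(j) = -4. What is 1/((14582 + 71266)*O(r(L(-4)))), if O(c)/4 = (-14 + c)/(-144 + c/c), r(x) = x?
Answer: 143/6181056 ≈ 2.3135e-5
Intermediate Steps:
O(c) = 56/143 - 4*c/143 (O(c) = 4*((-14 + c)/(-144 + c/c)) = 4*((-14 + c)/(-144 + 1)) = 4*((-14 + c)/(-143)) = 4*((-14 + c)*(-1/143)) = 4*(14/143 - c/143) = 56/143 - 4*c/143)
1/((14582 + 71266)*O(r(L(-4)))) = 1/((14582 + 71266)*(56/143 - 4/143*(-4))) = 1/(85848*(56/143 + 16/143)) = 1/(85848*(72/143)) = (1/85848)*(143/72) = 143/6181056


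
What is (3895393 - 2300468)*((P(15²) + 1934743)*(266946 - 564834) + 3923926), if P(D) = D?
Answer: -919314488747735650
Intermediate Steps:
(3895393 - 2300468)*((P(15²) + 1934743)*(266946 - 564834) + 3923926) = (3895393 - 2300468)*((15² + 1934743)*(266946 - 564834) + 3923926) = 1594925*((225 + 1934743)*(-297888) + 3923926) = 1594925*(1934968*(-297888) + 3923926) = 1594925*(-576403747584 + 3923926) = 1594925*(-576399823658) = -919314488747735650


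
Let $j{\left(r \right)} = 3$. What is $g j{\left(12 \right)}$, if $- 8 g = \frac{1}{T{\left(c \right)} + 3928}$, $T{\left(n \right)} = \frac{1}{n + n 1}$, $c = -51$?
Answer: $- \frac{153}{1602620} \approx -9.5469 \cdot 10^{-5}$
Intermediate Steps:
$T{\left(n \right)} = \frac{1}{2 n}$ ($T{\left(n \right)} = \frac{1}{n + n} = \frac{1}{2 n}$)
$g = - \frac{51}{1602620}$ ($g = - \frac{1}{8 \left(\frac{1}{2 \left(-51\right)} + 3928\right)} = - \frac{1}{8 \left(\frac{1}{2} \left(- \frac{1}{51}\right) + 3928\right)} = - \frac{1}{8 \left(- \frac{1}{102} + 3928\right)} = - \frac{1}{8 \cdot \frac{400655}{102}} = \left(- \frac{1}{8}\right) \frac{102}{400655} = - \frac{51}{1602620} \approx -3.1823 \cdot 10^{-5}$)
$g j{\left(12 \right)} = \left(- \frac{51}{1602620}\right) 3 = - \frac{153}{1602620}$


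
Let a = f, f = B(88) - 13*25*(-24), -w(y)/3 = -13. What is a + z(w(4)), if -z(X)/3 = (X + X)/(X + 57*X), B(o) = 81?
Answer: 228546/29 ≈ 7880.9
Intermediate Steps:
w(y) = 39 (w(y) = -3*(-13) = 39)
f = 7881 (f = 81 - 13*25*(-24) = 81 - 325*(-24) = 81 + 7800 = 7881)
z(X) = -3/29 (z(X) = -3*(X + X)/(X + 57*X) = -3*2*X/(58*X) = -3*2*X*1/(58*X) = -3*1/29 = -3/29)
a = 7881
a + z(w(4)) = 7881 - 3/29 = 228546/29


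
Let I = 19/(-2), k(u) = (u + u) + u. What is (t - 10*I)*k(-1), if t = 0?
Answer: -285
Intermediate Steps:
k(u) = 3*u (k(u) = 2*u + u = 3*u)
I = -19/2 (I = 19*(-1/2) = -19/2 ≈ -9.5000)
(t - 10*I)*k(-1) = (0 - 10*(-19/2))*(3*(-1)) = (0 + 95)*(-3) = 95*(-3) = -285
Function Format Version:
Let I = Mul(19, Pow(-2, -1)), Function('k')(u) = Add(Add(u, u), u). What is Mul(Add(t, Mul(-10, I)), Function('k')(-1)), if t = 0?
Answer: -285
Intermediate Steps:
Function('k')(u) = Mul(3, u) (Function('k')(u) = Add(Mul(2, u), u) = Mul(3, u))
I = Rational(-19, 2) (I = Mul(19, Rational(-1, 2)) = Rational(-19, 2) ≈ -9.5000)
Mul(Add(t, Mul(-10, I)), Function('k')(-1)) = Mul(Add(0, Mul(-10, Rational(-19, 2))), Mul(3, -1)) = Mul(Add(0, 95), -3) = Mul(95, -3) = -285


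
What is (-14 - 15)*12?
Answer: -348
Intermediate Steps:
(-14 - 15)*12 = -29*12 = -348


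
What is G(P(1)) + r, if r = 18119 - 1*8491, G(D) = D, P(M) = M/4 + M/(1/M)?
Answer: 38517/4 ≈ 9629.3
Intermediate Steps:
P(M) = M² + M/4 (P(M) = M*(¼) + M*M = M/4 + M² = M² + M/4)
r = 9628 (r = 18119 - 8491 = 9628)
G(P(1)) + r = 1*(¼ + 1) + 9628 = 1*(5/4) + 9628 = 5/4 + 9628 = 38517/4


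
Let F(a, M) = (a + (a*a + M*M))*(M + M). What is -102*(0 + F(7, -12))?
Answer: 489600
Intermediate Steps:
F(a, M) = 2*M*(a + M² + a²) (F(a, M) = (a + (a² + M²))*(2*M) = (a + (M² + a²))*(2*M) = (a + M² + a²)*(2*M) = 2*M*(a + M² + a²))
-102*(0 + F(7, -12)) = -102*(0 + 2*(-12)*(7 + (-12)² + 7²)) = -102*(0 + 2*(-12)*(7 + 144 + 49)) = -102*(0 + 2*(-12)*200) = -102*(0 - 4800) = -102*(-4800) = 489600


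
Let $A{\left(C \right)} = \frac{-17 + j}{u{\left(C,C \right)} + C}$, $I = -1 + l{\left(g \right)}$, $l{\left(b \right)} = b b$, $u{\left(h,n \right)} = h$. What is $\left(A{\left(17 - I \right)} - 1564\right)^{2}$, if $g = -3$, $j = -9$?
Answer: $\frac{198499921}{81} \approx 2.4506 \cdot 10^{6}$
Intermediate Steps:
$l{\left(b \right)} = b^{2}$
$I = 8$ ($I = -1 + \left(-3\right)^{2} = -1 + 9 = 8$)
$A{\left(C \right)} = - \frac{13}{C}$ ($A{\left(C \right)} = \frac{-17 - 9}{C + C} = - \frac{26}{2 C} = - 26 \frac{1}{2 C} = - \frac{13}{C}$)
$\left(A{\left(17 - I \right)} - 1564\right)^{2} = \left(- \frac{13}{17 - 8} - 1564\right)^{2} = \left(- \frac{13}{9} - 1564\right)^{2} = \left(- \frac{14089}{9}\right)^{2} = \frac{198499921}{81}$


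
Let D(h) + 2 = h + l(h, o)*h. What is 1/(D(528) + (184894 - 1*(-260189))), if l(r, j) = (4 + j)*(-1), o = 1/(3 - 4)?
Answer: 1/444025 ≈ 2.2521e-6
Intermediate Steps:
o = -1 (o = 1/(-1) = -1)
l(r, j) = -4 - j
D(h) = -2 - 2*h (D(h) = -2 + (h + (-4 - 1*(-1))*h) = -2 + (h + (-4 + 1)*h) = -2 + (h - 3*h) = -2 - 2*h)
1/(D(528) + (184894 - 1*(-260189))) = 1/((-2 - 2*528) + (184894 - 1*(-260189))) = 1/((-2 - 1056) + (184894 + 260189)) = 1/(-1058 + 445083) = 1/444025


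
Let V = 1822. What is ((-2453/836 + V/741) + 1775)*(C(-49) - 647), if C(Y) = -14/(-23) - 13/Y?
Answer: -319168569262/278369 ≈ -1.1466e+6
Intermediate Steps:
C(Y) = 14/23 - 13/Y (C(Y) = -14*(-1/23) - 13/Y = 14/23 - 13/Y)
((-2453/836 + V/741) + 1775)*(C(-49) - 647) = ((-2453/836 + 1822/741) + 1775)*((14/23 - 13/(-49)) - 647) = ((-2453*1/836 + 1822*(1/741)) + 1775)*((14/23 - 13*(-1/49)) - 647) = ((-223/76 + 1822/741) + 1775)*((14/23 + 13/49) - 647) = (-1409/2964 + 1775)*(985/1127 - 647) = (5259691/2964)*(-728184/1127) = -319168569262/278369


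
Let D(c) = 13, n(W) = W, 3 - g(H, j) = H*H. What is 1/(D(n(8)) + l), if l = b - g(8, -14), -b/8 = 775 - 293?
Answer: -1/3782 ≈ -0.00026441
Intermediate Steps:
b = -3856 (b = -8*(775 - 293) = -8*482 = -3856)
g(H, j) = 3 - H² (g(H, j) = 3 - H*H = 3 - H²)
l = -3795 (l = -3856 - (3 - 1*8²) = -3856 - (3 - 1*64) = -3856 - (3 - 64) = -3856 - 1*(-61) = -3856 + 61 = -3795)
1/(D(n(8)) + l) = 1/(13 - 3795) = 1/(-3782) = -1/3782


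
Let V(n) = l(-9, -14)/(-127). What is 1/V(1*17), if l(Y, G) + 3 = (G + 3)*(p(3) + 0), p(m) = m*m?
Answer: 127/102 ≈ 1.2451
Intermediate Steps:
p(m) = m**2
l(Y, G) = 24 + 9*G (l(Y, G) = -3 + (G + 3)*(3**2 + 0) = -3 + (3 + G)*(9 + 0) = -3 + (3 + G)*9 = -3 + (27 + 9*G) = 24 + 9*G)
V(n) = 102/127 (V(n) = (24 + 9*(-14))/(-127) = (24 - 126)*(-1/127) = -102*(-1/127) = 102/127)
1/V(1*17) = 1/(102/127) = 127/102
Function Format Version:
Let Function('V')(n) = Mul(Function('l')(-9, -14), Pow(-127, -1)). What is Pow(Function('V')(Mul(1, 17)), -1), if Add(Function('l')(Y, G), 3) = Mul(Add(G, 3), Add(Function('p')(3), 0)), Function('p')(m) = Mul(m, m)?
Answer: Rational(127, 102) ≈ 1.2451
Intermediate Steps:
Function('p')(m) = Pow(m, 2)
Function('l')(Y, G) = Add(24, Mul(9, G)) (Function('l')(Y, G) = Add(-3, Mul(Add(G, 3), Add(Pow(3, 2), 0))) = Add(-3, Mul(Add(3, G), Add(9, 0))) = Add(-3, Mul(Add(3, G), 9)) = Add(-3, Add(27, Mul(9, G))) = Add(24, Mul(9, G)))
Function('V')(n) = Rational(102, 127) (Function('V')(n) = Mul(Add(24, Mul(9, -14)), Pow(-127, -1)) = Mul(Add(24, -126), Rational(-1, 127)) = Mul(-102, Rational(-1, 127)) = Rational(102, 127))
Pow(Function('V')(Mul(1, 17)), -1) = Pow(Rational(102, 127), -1) = Rational(127, 102)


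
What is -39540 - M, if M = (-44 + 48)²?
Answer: -39556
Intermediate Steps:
M = 16 (M = 4² = 16)
-39540 - M = -39540 - 1*16 = -39540 - 16 = -39556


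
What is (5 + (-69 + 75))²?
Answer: 121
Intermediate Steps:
(5 + (-69 + 75))² = (5 + 6)² = 11² = 121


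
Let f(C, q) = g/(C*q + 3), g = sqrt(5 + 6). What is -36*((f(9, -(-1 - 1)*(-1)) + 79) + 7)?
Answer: -3096 + 12*sqrt(11)/5 ≈ -3088.0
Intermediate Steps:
g = sqrt(11) ≈ 3.3166
f(C, q) = sqrt(11)/(3 + C*q) (f(C, q) = sqrt(11)/(C*q + 3) = sqrt(11)/(3 + C*q))
-36*((f(9, -(-1 - 1)*(-1)) + 79) + 7) = -36*((sqrt(11)/(3 + 9*(-(-1 - 1)*(-1))) + 79) + 7) = -36*((sqrt(11)/(3 + 9*(-1*(-2)*(-1))) + 79) + 7) = -36*((sqrt(11)/(3 + 9*(2*(-1))) + 79) + 7) = -36*((sqrt(11)/(3 + 9*(-2)) + 79) + 7) = -36*((sqrt(11)/(3 - 18) + 79) + 7) = -36*((sqrt(11)/(-15) + 79) + 7) = -36*((sqrt(11)*(-1/15) + 79) + 7) = -36*((-sqrt(11)/15 + 79) + 7) = -36*((79 - sqrt(11)/15) + 7) = -36*(86 - sqrt(11)/15) = -3096 + 12*sqrt(11)/5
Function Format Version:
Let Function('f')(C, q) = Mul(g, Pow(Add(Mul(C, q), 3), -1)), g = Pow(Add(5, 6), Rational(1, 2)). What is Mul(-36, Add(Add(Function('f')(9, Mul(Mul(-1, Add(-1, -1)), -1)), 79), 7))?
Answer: Add(-3096, Mul(Rational(12, 5), Pow(11, Rational(1, 2)))) ≈ -3088.0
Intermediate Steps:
g = Pow(11, Rational(1, 2)) ≈ 3.3166
Function('f')(C, q) = Mul(Pow(11, Rational(1, 2)), Pow(Add(3, Mul(C, q)), -1)) (Function('f')(C, q) = Mul(Pow(11, Rational(1, 2)), Pow(Add(Mul(C, q), 3), -1)) = Mul(Pow(11, Rational(1, 2)), Pow(Add(3, Mul(C, q)), -1)))
Mul(-36, Add(Add(Function('f')(9, Mul(Mul(-1, Add(-1, -1)), -1)), 79), 7)) = Mul(-36, Add(Add(Mul(Pow(11, Rational(1, 2)), Pow(Add(3, Mul(9, Mul(Mul(-1, Add(-1, -1)), -1))), -1)), 79), 7)) = Mul(-36, Add(Add(Mul(Pow(11, Rational(1, 2)), Pow(Add(3, Mul(9, Mul(Mul(-1, -2), -1))), -1)), 79), 7)) = Mul(-36, Add(Add(Mul(Pow(11, Rational(1, 2)), Pow(Add(3, Mul(9, Mul(2, -1))), -1)), 79), 7)) = Mul(-36, Add(Add(Mul(Pow(11, Rational(1, 2)), Pow(Add(3, Mul(9, -2)), -1)), 79), 7)) = Mul(-36, Add(Add(Mul(Pow(11, Rational(1, 2)), Pow(Add(3, -18), -1)), 79), 7)) = Mul(-36, Add(Add(Mul(Pow(11, Rational(1, 2)), Pow(-15, -1)), 79), 7)) = Mul(-36, Add(Add(Mul(Pow(11, Rational(1, 2)), Rational(-1, 15)), 79), 7)) = Mul(-36, Add(Add(Mul(Rational(-1, 15), Pow(11, Rational(1, 2))), 79), 7)) = Mul(-36, Add(Add(79, Mul(Rational(-1, 15), Pow(11, Rational(1, 2)))), 7)) = Mul(-36, Add(86, Mul(Rational(-1, 15), Pow(11, Rational(1, 2))))) = Add(-3096, Mul(Rational(12, 5), Pow(11, Rational(1, 2))))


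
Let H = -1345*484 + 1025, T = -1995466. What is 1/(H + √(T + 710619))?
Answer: -649955/422442786872 - I*√1284847/422442786872 ≈ -1.5386e-6 - 2.6832e-9*I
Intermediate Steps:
H = -649955 (H = -650980 + 1025 = -649955)
1/(H + √(T + 710619)) = 1/(-649955 + √(-1995466 + 710619)) = 1/(-649955 + √(-1284847)) = 1/(-649955 + I*√1284847)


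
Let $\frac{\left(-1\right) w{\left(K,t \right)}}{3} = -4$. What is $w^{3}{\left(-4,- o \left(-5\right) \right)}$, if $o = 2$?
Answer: $1728$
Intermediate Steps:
$w{\left(K,t \right)} = 12$ ($w{\left(K,t \right)} = \left(-3\right) \left(-4\right) = 12$)
$w^{3}{\left(-4,- o \left(-5\right) \right)} = 12^{3} = 1728$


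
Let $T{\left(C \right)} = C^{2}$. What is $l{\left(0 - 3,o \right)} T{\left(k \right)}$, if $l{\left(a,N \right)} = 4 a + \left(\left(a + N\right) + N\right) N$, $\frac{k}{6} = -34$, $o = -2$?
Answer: $83232$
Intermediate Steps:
$k = -204$ ($k = 6 \left(-34\right) = -204$)
$l{\left(a,N \right)} = 4 a + N \left(a + 2 N\right)$ ($l{\left(a,N \right)} = 4 a + \left(\left(N + a\right) + N\right) N = 4 a + \left(a + 2 N\right) N = 4 a + N \left(a + 2 N\right)$)
$l{\left(0 - 3,o \right)} T{\left(k \right)} = \left(2 \left(-2\right)^{2} + 4 \left(0 - 3\right) - 2 \left(0 - 3\right)\right) \left(-204\right)^{2} = \left(2 \cdot 4 + 4 \left(-3\right) - -6\right) 41616 = \left(8 - 12 + 6\right) 41616 = 2 \cdot 41616 = 83232$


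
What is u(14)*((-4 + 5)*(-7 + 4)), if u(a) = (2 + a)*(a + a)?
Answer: -1344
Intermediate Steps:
u(a) = 2*a*(2 + a) (u(a) = (2 + a)*(2*a) = 2*a*(2 + a))
u(14)*((-4 + 5)*(-7 + 4)) = (2*14*(2 + 14))*((-4 + 5)*(-7 + 4)) = (2*14*16)*(1*(-3)) = 448*(-3) = -1344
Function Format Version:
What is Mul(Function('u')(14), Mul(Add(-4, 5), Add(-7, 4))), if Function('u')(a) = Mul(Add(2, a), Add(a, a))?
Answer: -1344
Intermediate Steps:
Function('u')(a) = Mul(2, a, Add(2, a)) (Function('u')(a) = Mul(Add(2, a), Mul(2, a)) = Mul(2, a, Add(2, a)))
Mul(Function('u')(14), Mul(Add(-4, 5), Add(-7, 4))) = Mul(Mul(2, 14, Add(2, 14)), Mul(Add(-4, 5), Add(-7, 4))) = Mul(Mul(2, 14, 16), Mul(1, -3)) = Mul(448, -3) = -1344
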